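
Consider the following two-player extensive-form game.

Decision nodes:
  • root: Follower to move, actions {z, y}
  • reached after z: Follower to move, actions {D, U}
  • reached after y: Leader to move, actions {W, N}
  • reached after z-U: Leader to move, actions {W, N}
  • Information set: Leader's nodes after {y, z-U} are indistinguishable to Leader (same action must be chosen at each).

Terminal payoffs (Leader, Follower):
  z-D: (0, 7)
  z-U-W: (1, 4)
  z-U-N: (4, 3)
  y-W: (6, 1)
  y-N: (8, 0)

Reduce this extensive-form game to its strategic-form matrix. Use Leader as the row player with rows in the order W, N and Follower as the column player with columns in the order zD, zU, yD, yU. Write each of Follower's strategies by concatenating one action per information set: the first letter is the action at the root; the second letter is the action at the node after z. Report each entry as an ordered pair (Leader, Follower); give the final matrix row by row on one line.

Row W: zD→(0,7), zU→(1,4), yD→(6,1), yU→(6,1)
Row N: zD→(0,7), zU→(4,3), yD→(8,0), yU→(8,0)

W: (0,7) (1,4) (6,1) (6,1) | N: (0,7) (4,3) (8,0) (8,0)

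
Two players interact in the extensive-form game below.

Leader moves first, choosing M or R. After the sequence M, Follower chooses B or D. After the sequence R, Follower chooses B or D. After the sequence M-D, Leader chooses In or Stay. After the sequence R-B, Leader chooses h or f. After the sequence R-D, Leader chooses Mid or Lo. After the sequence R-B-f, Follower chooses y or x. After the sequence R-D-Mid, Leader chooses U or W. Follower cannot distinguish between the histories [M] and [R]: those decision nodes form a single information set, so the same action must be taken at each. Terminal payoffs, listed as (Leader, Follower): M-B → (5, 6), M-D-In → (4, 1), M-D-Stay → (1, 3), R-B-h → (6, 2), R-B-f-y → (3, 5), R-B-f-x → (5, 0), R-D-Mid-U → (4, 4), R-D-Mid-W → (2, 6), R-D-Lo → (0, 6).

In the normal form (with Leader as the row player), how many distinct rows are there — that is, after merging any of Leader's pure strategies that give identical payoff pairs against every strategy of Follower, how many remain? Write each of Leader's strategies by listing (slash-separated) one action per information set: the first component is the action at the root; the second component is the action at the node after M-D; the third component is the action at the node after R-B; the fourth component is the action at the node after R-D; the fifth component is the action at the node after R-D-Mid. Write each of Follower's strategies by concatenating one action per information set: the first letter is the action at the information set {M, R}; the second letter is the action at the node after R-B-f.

Leader has 32 pure strategies: M/In/h/Mid/U, M/In/h/Mid/W, M/In/h/Lo/U, M/In/h/Lo/W, M/In/f/Mid/U, M/In/f/Mid/W, M/In/f/Lo/U, M/In/f/Lo/W, M/Stay/h/Mid/U, M/Stay/h/Mid/W, M/Stay/h/Lo/U, M/Stay/h/Lo/W, M/Stay/f/Mid/U, M/Stay/f/Mid/W, M/Stay/f/Lo/U, M/Stay/f/Lo/W, R/In/h/Mid/U, R/In/h/Mid/W, R/In/h/Lo/U, R/In/h/Lo/W, R/In/f/Mid/U, R/In/f/Mid/W, R/In/f/Lo/U, R/In/f/Lo/W, R/Stay/h/Mid/U, R/Stay/h/Mid/W, R/Stay/h/Lo/U, R/Stay/h/Lo/W, R/Stay/f/Mid/U, R/Stay/f/Mid/W, R/Stay/f/Lo/U, R/Stay/f/Lo/W. Columns: By, Bx, Dy, Dx.
{M/In/h/Mid/U, M/In/h/Mid/W, M/In/h/Lo/U, M/In/h/Lo/W, M/In/f/Mid/U, M/In/f/Mid/W, M/In/f/Lo/U, M/In/f/Lo/W} → row (5,6) (5,6) (4,1) (4,1)
{M/Stay/h/Mid/U, M/Stay/h/Mid/W, M/Stay/h/Lo/U, M/Stay/h/Lo/W, M/Stay/f/Mid/U, M/Stay/f/Mid/W, M/Stay/f/Lo/U, M/Stay/f/Lo/W} → row (5,6) (5,6) (1,3) (1,3)
{R/In/h/Mid/U, R/Stay/h/Mid/U} → row (6,2) (6,2) (4,4) (4,4)
{R/In/h/Mid/W, R/Stay/h/Mid/W} → row (6,2) (6,2) (2,6) (2,6)
{R/In/h/Lo/U, R/In/h/Lo/W, R/Stay/h/Lo/U, R/Stay/h/Lo/W} → row (6,2) (6,2) (0,6) (0,6)
{R/In/f/Mid/U, R/Stay/f/Mid/U} → row (3,5) (5,0) (4,4) (4,4)
{R/In/f/Mid/W, R/Stay/f/Mid/W} → row (3,5) (5,0) (2,6) (2,6)
{R/In/f/Lo/U, R/In/f/Lo/W, R/Stay/f/Lo/U, R/Stay/f/Lo/W} → row (3,5) (5,0) (0,6) (0,6)
That's 8 distinct rows out of 32 strategies.

8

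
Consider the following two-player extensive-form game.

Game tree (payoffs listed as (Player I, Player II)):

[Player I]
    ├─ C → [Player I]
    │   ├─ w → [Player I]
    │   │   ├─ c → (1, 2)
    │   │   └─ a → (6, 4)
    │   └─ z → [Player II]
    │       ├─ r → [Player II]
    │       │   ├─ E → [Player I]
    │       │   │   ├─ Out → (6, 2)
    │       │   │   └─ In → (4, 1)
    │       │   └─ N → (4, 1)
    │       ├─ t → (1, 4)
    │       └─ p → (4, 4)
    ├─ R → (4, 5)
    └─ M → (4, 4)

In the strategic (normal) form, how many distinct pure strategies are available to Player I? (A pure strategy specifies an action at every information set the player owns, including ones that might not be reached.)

Player I owns the root with actions {C, R, M} — three choices.
Player I owns the node after C with actions {w, z} — two choices.
Player I owns the node after C-w with actions {c, a} — two choices.
Player I owns the node after C-z-r-E with actions {Out, In} — two choices.
A pure strategy fixes one action at each information set independently, so the count is the product 3 × 2 × 2 × 2 = 24.
(For reference, Player II has 6 pure strategies, giving a 24×6 normal-form matrix.)

24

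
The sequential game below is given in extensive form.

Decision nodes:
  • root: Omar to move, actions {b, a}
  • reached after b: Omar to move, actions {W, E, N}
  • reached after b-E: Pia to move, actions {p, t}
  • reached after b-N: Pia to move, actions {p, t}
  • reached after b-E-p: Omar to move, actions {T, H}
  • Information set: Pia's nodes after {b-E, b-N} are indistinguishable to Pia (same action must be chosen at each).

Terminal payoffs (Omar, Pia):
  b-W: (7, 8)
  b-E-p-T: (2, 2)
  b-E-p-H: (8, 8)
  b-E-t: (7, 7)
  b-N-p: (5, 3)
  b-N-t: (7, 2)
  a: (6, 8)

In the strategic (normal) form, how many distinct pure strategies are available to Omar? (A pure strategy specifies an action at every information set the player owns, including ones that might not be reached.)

Omar owns the root with actions {b, a} — two choices.
Omar owns the node after b with actions {W, E, N} — three choices.
Omar owns the node after b-E-p with actions {T, H} — two choices.
A pure strategy fixes one action at each information set independently, so the count is the product 2 × 3 × 2 = 12.
(For reference, Pia has 2 pure strategies, giving a 12×2 normal-form matrix.)

12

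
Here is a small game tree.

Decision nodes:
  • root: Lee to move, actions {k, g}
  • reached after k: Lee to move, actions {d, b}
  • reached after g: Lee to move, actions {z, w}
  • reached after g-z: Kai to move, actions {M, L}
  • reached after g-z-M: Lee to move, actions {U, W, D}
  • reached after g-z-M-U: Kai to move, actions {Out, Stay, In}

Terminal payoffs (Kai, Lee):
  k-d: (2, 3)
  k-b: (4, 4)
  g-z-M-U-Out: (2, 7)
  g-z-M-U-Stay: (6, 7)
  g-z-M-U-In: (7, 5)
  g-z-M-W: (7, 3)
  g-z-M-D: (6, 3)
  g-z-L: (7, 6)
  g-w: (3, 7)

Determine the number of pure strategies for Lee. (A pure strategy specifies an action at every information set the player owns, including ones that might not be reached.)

24

Lee owns the root with actions {k, g} — two choices.
Lee owns the node after k with actions {d, b} — two choices.
Lee owns the node after g with actions {z, w} — two choices.
Lee owns the node after g-z-M with actions {U, W, D} — three choices.
A pure strategy fixes one action at each information set independently, so the count is the product 2 × 2 × 2 × 3 = 24.
(For reference, Kai has 6 pure strategies, giving a 24×6 normal-form matrix.)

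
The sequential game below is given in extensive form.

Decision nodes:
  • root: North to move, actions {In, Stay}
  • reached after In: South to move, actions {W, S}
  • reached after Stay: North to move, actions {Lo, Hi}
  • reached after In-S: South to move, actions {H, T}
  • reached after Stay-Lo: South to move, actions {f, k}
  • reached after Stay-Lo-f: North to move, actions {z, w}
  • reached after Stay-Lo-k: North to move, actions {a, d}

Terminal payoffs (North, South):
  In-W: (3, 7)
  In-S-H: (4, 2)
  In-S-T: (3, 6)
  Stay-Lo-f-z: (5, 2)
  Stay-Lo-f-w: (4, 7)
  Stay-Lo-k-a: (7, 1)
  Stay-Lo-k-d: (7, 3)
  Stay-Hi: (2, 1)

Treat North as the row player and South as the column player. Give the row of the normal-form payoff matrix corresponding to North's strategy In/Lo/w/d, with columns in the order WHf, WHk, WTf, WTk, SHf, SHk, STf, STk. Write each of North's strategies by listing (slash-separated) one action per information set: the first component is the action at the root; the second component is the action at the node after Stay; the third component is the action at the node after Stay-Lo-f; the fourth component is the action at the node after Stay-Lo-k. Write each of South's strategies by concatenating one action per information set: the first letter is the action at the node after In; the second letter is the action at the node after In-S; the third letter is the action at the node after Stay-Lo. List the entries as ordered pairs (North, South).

vs WHf: North plays In → South plays W at [In] → (3, 7)
vs WHk: North plays In → South plays W at [In] → (3, 7)
vs WTf: North plays In → South plays W at [In] → (3, 7)
vs WTk: North plays In → South plays W at [In] → (3, 7)
vs SHf: North plays In → South plays S at [In] → South plays H at [In-S] → (4, 2)
vs SHk: North plays In → South plays S at [In] → South plays H at [In-S] → (4, 2)
vs STf: North plays In → South plays S at [In] → South plays T at [In-S] → (3, 6)
vs STk: North plays In → South plays S at [In] → South plays T at [In-S] → (3, 6)

(3,7) (3,7) (3,7) (3,7) (4,2) (4,2) (3,6) (3,6)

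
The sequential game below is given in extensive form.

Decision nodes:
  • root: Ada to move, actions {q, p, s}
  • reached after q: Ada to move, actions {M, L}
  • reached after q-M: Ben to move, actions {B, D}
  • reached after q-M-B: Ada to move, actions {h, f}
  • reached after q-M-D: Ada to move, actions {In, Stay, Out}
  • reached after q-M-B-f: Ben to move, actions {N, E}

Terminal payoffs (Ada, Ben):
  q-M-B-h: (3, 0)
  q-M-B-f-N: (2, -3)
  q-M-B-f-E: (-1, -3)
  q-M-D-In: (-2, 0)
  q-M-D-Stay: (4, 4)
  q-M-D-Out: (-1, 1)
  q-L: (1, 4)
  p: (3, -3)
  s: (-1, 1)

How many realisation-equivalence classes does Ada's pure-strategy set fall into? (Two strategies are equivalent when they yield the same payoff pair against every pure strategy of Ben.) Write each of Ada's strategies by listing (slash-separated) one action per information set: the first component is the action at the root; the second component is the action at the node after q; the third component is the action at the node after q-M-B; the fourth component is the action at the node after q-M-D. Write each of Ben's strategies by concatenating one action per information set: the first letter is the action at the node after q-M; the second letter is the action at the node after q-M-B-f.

Ada has 36 pure strategies: q/M/h/In, q/M/h/Stay, q/M/h/Out, q/M/f/In, q/M/f/Stay, q/M/f/Out, q/L/h/In, q/L/h/Stay, q/L/h/Out, q/L/f/In, q/L/f/Stay, q/L/f/Out, p/M/h/In, p/M/h/Stay, p/M/h/Out, p/M/f/In, p/M/f/Stay, p/M/f/Out, p/L/h/In, p/L/h/Stay, p/L/h/Out, p/L/f/In, p/L/f/Stay, p/L/f/Out, s/M/h/In, s/M/h/Stay, s/M/h/Out, s/M/f/In, s/M/f/Stay, s/M/f/Out, s/L/h/In, s/L/h/Stay, s/L/h/Out, s/L/f/In, s/L/f/Stay, s/L/f/Out. Columns: BN, BE, DN, DE.
{q/M/h/In} → row (3,0) (3,0) (-2,0) (-2,0)
{q/M/h/Stay} → row (3,0) (3,0) (4,4) (4,4)
{q/M/h/Out} → row (3,0) (3,0) (-1,1) (-1,1)
{q/M/f/In} → row (2,-3) (-1,-3) (-2,0) (-2,0)
{q/M/f/Stay} → row (2,-3) (-1,-3) (4,4) (4,4)
{q/M/f/Out} → row (2,-3) (-1,-3) (-1,1) (-1,1)
{q/L/h/In, q/L/h/Stay, q/L/h/Out, q/L/f/In, q/L/f/Stay, q/L/f/Out} → row (1,4) (1,4) (1,4) (1,4)
{p/M/h/In, p/M/h/Stay, p/M/h/Out, p/M/f/In, p/M/f/Stay, p/M/f/Out, p/L/h/In, p/L/h/Stay, p/L/h/Out, p/L/f/In, p/L/f/Stay, p/L/f/Out} → row (3,-3) (3,-3) (3,-3) (3,-3)
{s/M/h/In, s/M/h/Stay, s/M/h/Out, s/M/f/In, s/M/f/Stay, s/M/f/Out, s/L/h/In, s/L/h/Stay, s/L/h/Out, s/L/f/In, s/L/f/Stay, s/L/f/Out} → row (-1,1) (-1,1) (-1,1) (-1,1)
That's 9 distinct rows out of 36 strategies.

9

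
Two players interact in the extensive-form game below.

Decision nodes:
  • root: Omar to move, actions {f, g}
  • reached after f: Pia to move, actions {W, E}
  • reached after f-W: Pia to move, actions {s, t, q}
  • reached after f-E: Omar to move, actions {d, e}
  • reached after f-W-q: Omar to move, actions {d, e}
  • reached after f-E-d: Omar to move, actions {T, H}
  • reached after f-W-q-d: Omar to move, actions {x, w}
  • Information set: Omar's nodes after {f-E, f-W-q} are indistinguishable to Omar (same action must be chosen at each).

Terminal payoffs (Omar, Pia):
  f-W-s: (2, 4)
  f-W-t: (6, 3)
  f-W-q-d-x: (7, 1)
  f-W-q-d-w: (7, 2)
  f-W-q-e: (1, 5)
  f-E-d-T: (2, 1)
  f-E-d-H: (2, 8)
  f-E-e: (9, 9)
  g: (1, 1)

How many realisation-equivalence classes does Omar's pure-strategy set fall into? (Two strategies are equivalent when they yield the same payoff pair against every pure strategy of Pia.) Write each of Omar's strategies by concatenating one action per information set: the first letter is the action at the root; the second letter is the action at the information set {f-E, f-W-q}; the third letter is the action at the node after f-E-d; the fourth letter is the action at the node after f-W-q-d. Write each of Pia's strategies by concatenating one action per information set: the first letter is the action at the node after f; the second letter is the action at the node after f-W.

Omar has 16 pure strategies: fdTx, fdTw, fdHx, fdHw, feTx, feTw, feHx, feHw, gdTx, gdTw, gdHx, gdHw, geTx, geTw, geHx, geHw. Columns: Ws, Wt, Wq, Es, Et, Eq.
{fdTx} → row (2,4) (6,3) (7,1) (2,1) (2,1) (2,1)
{fdTw} → row (2,4) (6,3) (7,2) (2,1) (2,1) (2,1)
{fdHx} → row (2,4) (6,3) (7,1) (2,8) (2,8) (2,8)
{fdHw} → row (2,4) (6,3) (7,2) (2,8) (2,8) (2,8)
{feTx, feTw, feHx, feHw} → row (2,4) (6,3) (1,5) (9,9) (9,9) (9,9)
{gdTx, gdTw, gdHx, gdHw, geTx, geTw, geHx, geHw} → row (1,1) (1,1) (1,1) (1,1) (1,1) (1,1)
That's 6 distinct rows out of 16 strategies.

6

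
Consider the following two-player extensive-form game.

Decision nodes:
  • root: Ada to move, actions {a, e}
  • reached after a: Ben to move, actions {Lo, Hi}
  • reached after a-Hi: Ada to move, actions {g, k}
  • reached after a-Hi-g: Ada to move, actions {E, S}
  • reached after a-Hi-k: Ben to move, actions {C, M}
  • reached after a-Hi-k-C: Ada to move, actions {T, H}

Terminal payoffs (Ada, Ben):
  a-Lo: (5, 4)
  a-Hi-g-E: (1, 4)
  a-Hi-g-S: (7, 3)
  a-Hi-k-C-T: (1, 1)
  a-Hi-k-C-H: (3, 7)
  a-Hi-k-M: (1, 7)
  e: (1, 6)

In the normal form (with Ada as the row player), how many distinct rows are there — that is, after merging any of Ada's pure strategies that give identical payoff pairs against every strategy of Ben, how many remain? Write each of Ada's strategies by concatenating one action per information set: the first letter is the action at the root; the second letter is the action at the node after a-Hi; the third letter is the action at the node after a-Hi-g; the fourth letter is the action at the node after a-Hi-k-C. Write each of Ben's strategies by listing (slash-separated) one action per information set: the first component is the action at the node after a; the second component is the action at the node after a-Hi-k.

5

Ada has 16 pure strategies: agET, agEH, agST, agSH, akET, akEH, akST, akSH, egET, egEH, egST, egSH, ekET, ekEH, ekST, ekSH. Columns: Lo/C, Lo/M, Hi/C, Hi/M.
{agET, agEH} → row (5,4) (5,4) (1,4) (1,4)
{agST, agSH} → row (5,4) (5,4) (7,3) (7,3)
{akET, akST} → row (5,4) (5,4) (1,1) (1,7)
{akEH, akSH} → row (5,4) (5,4) (3,7) (1,7)
{egET, egEH, egST, egSH, ekET, ekEH, ekST, ekSH} → row (1,6) (1,6) (1,6) (1,6)
That's 5 distinct rows out of 16 strategies.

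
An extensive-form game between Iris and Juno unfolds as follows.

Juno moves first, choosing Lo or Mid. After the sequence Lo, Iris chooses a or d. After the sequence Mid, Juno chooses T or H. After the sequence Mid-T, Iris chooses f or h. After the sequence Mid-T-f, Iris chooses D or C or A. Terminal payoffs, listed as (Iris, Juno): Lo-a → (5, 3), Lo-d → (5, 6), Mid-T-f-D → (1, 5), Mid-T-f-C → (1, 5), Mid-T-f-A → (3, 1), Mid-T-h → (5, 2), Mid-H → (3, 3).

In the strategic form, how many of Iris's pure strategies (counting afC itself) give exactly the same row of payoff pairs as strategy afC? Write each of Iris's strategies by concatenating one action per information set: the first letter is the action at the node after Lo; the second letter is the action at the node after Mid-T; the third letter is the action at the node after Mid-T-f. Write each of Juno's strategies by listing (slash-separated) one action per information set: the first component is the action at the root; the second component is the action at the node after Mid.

2

Row for afC (columns Lo/T, Lo/H, Mid/T, Mid/H): (5,3) (5,3) (1,5) (3,3).
Every one of Iris's information sets is on the play path for some reply by Juno when Iris follows afC.
Even so, afD happens to produce the same payoff in every column — so 2 strategies share this row.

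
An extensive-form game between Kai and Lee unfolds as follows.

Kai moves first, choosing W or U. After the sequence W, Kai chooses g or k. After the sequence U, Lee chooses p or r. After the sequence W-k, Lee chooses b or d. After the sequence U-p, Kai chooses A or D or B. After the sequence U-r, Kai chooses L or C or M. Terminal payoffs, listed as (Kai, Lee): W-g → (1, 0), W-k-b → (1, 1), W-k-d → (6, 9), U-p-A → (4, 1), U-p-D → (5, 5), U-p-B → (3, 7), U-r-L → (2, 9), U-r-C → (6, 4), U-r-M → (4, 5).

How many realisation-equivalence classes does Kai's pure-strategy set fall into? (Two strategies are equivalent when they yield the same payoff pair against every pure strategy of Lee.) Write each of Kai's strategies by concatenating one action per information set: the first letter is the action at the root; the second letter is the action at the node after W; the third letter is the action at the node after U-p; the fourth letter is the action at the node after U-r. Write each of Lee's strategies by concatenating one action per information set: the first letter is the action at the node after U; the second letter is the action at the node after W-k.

11

Kai has 36 pure strategies: WgAL, WgAC, WgAM, WgDL, WgDC, WgDM, WgBL, WgBC, WgBM, WkAL, WkAC, WkAM, WkDL, WkDC, WkDM, WkBL, WkBC, WkBM, UgAL, UgAC, UgAM, UgDL, UgDC, UgDM, UgBL, UgBC, UgBM, UkAL, UkAC, UkAM, UkDL, UkDC, UkDM, UkBL, UkBC, UkBM. Columns: pb, pd, rb, rd.
{WgAL, WgAC, WgAM, WgDL, WgDC, WgDM, WgBL, WgBC, WgBM} → row (1,0) (1,0) (1,0) (1,0)
{WkAL, WkAC, WkAM, WkDL, WkDC, WkDM, WkBL, WkBC, WkBM} → row (1,1) (6,9) (1,1) (6,9)
{UgAL, UkAL} → row (4,1) (4,1) (2,9) (2,9)
{UgAC, UkAC} → row (4,1) (4,1) (6,4) (6,4)
{UgAM, UkAM} → row (4,1) (4,1) (4,5) (4,5)
{UgDL, UkDL} → row (5,5) (5,5) (2,9) (2,9)
{UgDC, UkDC} → row (5,5) (5,5) (6,4) (6,4)
{UgDM, UkDM} → row (5,5) (5,5) (4,5) (4,5)
{UgBL, UkBL} → row (3,7) (3,7) (2,9) (2,9)
{UgBC, UkBC} → row (3,7) (3,7) (6,4) (6,4)
{UgBM, UkBM} → row (3,7) (3,7) (4,5) (4,5)
That's 11 distinct rows out of 36 strategies.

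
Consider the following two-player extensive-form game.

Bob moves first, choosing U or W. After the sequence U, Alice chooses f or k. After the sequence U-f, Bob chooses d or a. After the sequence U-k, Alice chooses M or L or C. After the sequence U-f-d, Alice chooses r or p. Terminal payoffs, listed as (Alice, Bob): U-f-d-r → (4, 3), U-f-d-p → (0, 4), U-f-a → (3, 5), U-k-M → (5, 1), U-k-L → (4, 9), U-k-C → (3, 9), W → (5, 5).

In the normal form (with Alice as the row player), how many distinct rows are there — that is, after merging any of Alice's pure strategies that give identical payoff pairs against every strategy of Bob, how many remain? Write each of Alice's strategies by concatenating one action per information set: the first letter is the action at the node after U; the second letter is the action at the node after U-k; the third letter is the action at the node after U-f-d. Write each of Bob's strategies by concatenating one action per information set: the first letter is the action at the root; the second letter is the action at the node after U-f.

5

Alice has 12 pure strategies: fMr, fMp, fLr, fLp, fCr, fCp, kMr, kMp, kLr, kLp, kCr, kCp. Columns: Ud, Ua, Wd, Wa.
{fMr, fLr, fCr} → row (4,3) (3,5) (5,5) (5,5)
{fMp, fLp, fCp} → row (0,4) (3,5) (5,5) (5,5)
{kMr, kMp} → row (5,1) (5,1) (5,5) (5,5)
{kLr, kLp} → row (4,9) (4,9) (5,5) (5,5)
{kCr, kCp} → row (3,9) (3,9) (5,5) (5,5)
That's 5 distinct rows out of 12 strategies.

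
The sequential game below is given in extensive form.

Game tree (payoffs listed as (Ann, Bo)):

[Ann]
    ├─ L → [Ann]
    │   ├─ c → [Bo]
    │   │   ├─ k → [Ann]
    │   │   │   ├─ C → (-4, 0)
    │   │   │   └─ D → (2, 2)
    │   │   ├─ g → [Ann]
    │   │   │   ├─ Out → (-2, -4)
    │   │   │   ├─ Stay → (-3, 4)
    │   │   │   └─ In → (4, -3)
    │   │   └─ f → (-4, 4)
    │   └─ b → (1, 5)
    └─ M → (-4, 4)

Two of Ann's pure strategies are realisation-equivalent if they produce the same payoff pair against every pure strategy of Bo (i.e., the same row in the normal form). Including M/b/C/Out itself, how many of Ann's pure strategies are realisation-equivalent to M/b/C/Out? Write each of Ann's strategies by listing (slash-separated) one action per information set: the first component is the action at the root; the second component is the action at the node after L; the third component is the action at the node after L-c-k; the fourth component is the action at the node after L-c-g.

12

Row for M/b/C/Out (columns k, g, f): (-4,4) (-4,4) (-4,4).
Under M/b/C/Out, Ann's choice at the node after L and at the node after L-c-k and at the node after L-c-g can never be reached regardless of what Bo does, so varying those choices leaves every outcome unchanged.
Holding the reachable choices fixed and varying the unreachable ones freely already gives 2 × 2 × 3 = 12 equivalent strategies.
No other strategy reproduces this row, so those 12 are the full class: M/c/C/Out, M/c/C/Stay, M/c/C/In, M/c/D/Out, M/c/D/Stay, M/c/D/In, M/b/C/Out, M/b/C/Stay, M/b/C/In, M/b/D/Out, M/b/D/Stay, M/b/D/In.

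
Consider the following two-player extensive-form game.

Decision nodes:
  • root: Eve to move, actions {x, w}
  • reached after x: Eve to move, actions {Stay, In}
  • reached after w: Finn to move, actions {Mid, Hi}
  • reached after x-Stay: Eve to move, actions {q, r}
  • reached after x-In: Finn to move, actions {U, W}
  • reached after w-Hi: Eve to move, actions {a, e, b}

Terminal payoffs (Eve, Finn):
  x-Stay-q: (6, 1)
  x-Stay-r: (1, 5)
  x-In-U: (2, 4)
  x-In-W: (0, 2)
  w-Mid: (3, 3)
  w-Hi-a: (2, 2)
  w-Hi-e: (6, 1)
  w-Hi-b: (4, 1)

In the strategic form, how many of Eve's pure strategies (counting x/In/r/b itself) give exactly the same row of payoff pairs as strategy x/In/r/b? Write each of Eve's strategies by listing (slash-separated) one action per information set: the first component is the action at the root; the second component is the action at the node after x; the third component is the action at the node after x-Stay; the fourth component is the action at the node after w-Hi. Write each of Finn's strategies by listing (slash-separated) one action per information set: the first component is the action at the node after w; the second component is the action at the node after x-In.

6

Row for x/In/r/b (columns Mid/U, Mid/W, Hi/U, Hi/W): (2,4) (0,2) (2,4) (0,2).
Under x/In/r/b, Eve's choice at the node after x-Stay and at the node after w-Hi can never be reached regardless of what Finn does, so varying those choices leaves every outcome unchanged.
Holding the reachable choices fixed and varying the unreachable ones freely already gives 2 × 3 = 6 equivalent strategies.
No other strategy reproduces this row, so those 6 are the full class: x/In/q/a, x/In/q/e, x/In/q/b, x/In/r/a, x/In/r/e, x/In/r/b.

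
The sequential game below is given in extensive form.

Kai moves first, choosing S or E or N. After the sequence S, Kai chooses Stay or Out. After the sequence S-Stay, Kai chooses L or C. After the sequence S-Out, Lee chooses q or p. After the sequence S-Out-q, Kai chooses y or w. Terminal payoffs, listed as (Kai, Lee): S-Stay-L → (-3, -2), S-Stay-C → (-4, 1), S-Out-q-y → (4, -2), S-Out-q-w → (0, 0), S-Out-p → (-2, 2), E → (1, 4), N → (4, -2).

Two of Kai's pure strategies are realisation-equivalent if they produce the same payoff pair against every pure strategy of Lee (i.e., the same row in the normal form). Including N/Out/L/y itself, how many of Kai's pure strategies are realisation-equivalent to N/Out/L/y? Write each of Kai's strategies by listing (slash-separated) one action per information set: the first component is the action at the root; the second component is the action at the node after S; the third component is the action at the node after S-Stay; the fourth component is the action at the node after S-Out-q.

Row for N/Out/L/y (columns q, p): (4,-2) (4,-2).
Under N/Out/L/y, Kai's choice at the node after S and at the node after S-Stay and at the node after S-Out-q can never be reached regardless of what Lee does, so varying those choices leaves every outcome unchanged.
Holding the reachable choices fixed and varying the unreachable ones freely already gives 2 × 2 × 2 = 8 equivalent strategies.
No other strategy reproduces this row, so those 8 are the full class: N/Stay/L/y, N/Stay/L/w, N/Stay/C/y, N/Stay/C/w, N/Out/L/y, N/Out/L/w, N/Out/C/y, N/Out/C/w.

8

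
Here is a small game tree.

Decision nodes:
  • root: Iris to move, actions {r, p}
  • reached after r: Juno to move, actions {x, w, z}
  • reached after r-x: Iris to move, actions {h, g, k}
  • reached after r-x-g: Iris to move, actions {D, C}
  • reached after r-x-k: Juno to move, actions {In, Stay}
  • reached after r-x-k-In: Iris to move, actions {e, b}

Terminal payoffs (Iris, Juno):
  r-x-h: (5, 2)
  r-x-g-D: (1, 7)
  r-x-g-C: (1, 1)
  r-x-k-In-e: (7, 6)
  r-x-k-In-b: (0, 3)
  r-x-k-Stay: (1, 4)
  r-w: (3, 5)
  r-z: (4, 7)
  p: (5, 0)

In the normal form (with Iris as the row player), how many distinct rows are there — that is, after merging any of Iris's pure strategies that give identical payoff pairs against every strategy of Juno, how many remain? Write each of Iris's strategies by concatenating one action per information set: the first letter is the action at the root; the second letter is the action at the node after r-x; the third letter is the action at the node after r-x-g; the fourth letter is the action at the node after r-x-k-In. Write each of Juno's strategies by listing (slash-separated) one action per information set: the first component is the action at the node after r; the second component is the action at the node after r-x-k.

Iris has 24 pure strategies: rhDe, rhDb, rhCe, rhCb, rgDe, rgDb, rgCe, rgCb, rkDe, rkDb, rkCe, rkCb, phDe, phDb, phCe, phCb, pgDe, pgDb, pgCe, pgCb, pkDe, pkDb, pkCe, pkCb. Columns: x/In, x/Stay, w/In, w/Stay, z/In, z/Stay.
{rhDe, rhDb, rhCe, rhCb} → row (5,2) (5,2) (3,5) (3,5) (4,7) (4,7)
{rgDe, rgDb} → row (1,7) (1,7) (3,5) (3,5) (4,7) (4,7)
{rgCe, rgCb} → row (1,1) (1,1) (3,5) (3,5) (4,7) (4,7)
{rkDe, rkCe} → row (7,6) (1,4) (3,5) (3,5) (4,7) (4,7)
{rkDb, rkCb} → row (0,3) (1,4) (3,5) (3,5) (4,7) (4,7)
{phDe, phDb, phCe, phCb, pgDe, pgDb, pgCe, pgCb, pkDe, pkDb, pkCe, pkCb} → row (5,0) (5,0) (5,0) (5,0) (5,0) (5,0)
That's 6 distinct rows out of 24 strategies.

6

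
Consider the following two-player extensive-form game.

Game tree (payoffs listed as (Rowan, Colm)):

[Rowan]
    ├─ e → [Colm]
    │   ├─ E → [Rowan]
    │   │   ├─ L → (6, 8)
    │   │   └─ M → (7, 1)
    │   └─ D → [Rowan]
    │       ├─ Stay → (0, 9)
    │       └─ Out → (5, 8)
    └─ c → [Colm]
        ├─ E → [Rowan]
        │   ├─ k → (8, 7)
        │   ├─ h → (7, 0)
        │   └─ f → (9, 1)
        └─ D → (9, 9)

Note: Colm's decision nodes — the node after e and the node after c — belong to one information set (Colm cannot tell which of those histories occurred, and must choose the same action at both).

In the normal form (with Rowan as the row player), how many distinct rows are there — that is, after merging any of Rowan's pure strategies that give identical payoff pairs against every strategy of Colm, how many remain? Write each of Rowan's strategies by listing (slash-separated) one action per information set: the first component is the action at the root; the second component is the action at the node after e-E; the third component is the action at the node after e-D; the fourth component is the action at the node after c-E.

Rowan has 24 pure strategies: e/L/Stay/k, e/L/Stay/h, e/L/Stay/f, e/L/Out/k, e/L/Out/h, e/L/Out/f, e/M/Stay/k, e/M/Stay/h, e/M/Stay/f, e/M/Out/k, e/M/Out/h, e/M/Out/f, c/L/Stay/k, c/L/Stay/h, c/L/Stay/f, c/L/Out/k, c/L/Out/h, c/L/Out/f, c/M/Stay/k, c/M/Stay/h, c/M/Stay/f, c/M/Out/k, c/M/Out/h, c/M/Out/f. Columns: E, D.
{e/L/Stay/k, e/L/Stay/h, e/L/Stay/f} → row (6,8) (0,9)
{e/L/Out/k, e/L/Out/h, e/L/Out/f} → row (6,8) (5,8)
{e/M/Stay/k, e/M/Stay/h, e/M/Stay/f} → row (7,1) (0,9)
{e/M/Out/k, e/M/Out/h, e/M/Out/f} → row (7,1) (5,8)
{c/L/Stay/k, c/L/Out/k, c/M/Stay/k, c/M/Out/k} → row (8,7) (9,9)
{c/L/Stay/h, c/L/Out/h, c/M/Stay/h, c/M/Out/h} → row (7,0) (9,9)
{c/L/Stay/f, c/L/Out/f, c/M/Stay/f, c/M/Out/f} → row (9,1) (9,9)
That's 7 distinct rows out of 24 strategies.

7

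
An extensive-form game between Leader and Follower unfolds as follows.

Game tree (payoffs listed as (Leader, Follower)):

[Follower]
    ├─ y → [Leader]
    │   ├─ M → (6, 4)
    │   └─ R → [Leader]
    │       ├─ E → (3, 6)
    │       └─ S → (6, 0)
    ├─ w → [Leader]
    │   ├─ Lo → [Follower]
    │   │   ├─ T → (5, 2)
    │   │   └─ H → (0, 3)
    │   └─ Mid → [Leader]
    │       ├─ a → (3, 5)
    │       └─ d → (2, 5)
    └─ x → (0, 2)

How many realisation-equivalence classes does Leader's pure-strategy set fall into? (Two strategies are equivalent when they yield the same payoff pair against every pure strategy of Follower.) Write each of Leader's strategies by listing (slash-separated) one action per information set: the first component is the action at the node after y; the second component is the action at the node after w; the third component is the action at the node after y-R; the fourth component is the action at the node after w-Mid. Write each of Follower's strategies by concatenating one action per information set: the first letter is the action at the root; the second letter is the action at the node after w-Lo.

9

Leader has 16 pure strategies: M/Lo/E/a, M/Lo/E/d, M/Lo/S/a, M/Lo/S/d, M/Mid/E/a, M/Mid/E/d, M/Mid/S/a, M/Mid/S/d, R/Lo/E/a, R/Lo/E/d, R/Lo/S/a, R/Lo/S/d, R/Mid/E/a, R/Mid/E/d, R/Mid/S/a, R/Mid/S/d. Columns: yT, yH, wT, wH, xT, xH.
{M/Lo/E/a, M/Lo/E/d, M/Lo/S/a, M/Lo/S/d} → row (6,4) (6,4) (5,2) (0,3) (0,2) (0,2)
{M/Mid/E/a, M/Mid/S/a} → row (6,4) (6,4) (3,5) (3,5) (0,2) (0,2)
{M/Mid/E/d, M/Mid/S/d} → row (6,4) (6,4) (2,5) (2,5) (0,2) (0,2)
{R/Lo/E/a, R/Lo/E/d} → row (3,6) (3,6) (5,2) (0,3) (0,2) (0,2)
{R/Lo/S/a, R/Lo/S/d} → row (6,0) (6,0) (5,2) (0,3) (0,2) (0,2)
{R/Mid/E/a} → row (3,6) (3,6) (3,5) (3,5) (0,2) (0,2)
{R/Mid/E/d} → row (3,6) (3,6) (2,5) (2,5) (0,2) (0,2)
{R/Mid/S/a} → row (6,0) (6,0) (3,5) (3,5) (0,2) (0,2)
{R/Mid/S/d} → row (6,0) (6,0) (2,5) (2,5) (0,2) (0,2)
That's 9 distinct rows out of 16 strategies.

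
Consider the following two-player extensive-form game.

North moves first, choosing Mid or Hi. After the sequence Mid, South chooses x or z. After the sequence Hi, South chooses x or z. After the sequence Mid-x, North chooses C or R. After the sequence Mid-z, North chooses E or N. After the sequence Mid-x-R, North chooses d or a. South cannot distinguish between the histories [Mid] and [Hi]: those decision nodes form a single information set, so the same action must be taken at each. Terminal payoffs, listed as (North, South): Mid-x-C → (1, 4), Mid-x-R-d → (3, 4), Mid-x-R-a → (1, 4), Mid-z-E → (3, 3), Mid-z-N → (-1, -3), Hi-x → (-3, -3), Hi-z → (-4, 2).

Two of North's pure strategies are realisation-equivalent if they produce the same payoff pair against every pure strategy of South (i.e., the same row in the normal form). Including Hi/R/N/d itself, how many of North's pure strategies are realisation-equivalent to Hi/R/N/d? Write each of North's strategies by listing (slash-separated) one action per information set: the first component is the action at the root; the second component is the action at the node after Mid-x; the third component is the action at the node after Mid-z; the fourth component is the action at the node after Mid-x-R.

Row for Hi/R/N/d (columns x, z): (-3,-3) (-4,2).
Under Hi/R/N/d, North's choice at the node after Mid-x and at the node after Mid-z and at the node after Mid-x-R can never be reached regardless of what South does, so varying those choices leaves every outcome unchanged.
Holding the reachable choices fixed and varying the unreachable ones freely already gives 2 × 2 × 2 = 8 equivalent strategies.
No other strategy reproduces this row, so those 8 are the full class: Hi/C/E/d, Hi/C/E/a, Hi/C/N/d, Hi/C/N/a, Hi/R/E/d, Hi/R/E/a, Hi/R/N/d, Hi/R/N/a.

8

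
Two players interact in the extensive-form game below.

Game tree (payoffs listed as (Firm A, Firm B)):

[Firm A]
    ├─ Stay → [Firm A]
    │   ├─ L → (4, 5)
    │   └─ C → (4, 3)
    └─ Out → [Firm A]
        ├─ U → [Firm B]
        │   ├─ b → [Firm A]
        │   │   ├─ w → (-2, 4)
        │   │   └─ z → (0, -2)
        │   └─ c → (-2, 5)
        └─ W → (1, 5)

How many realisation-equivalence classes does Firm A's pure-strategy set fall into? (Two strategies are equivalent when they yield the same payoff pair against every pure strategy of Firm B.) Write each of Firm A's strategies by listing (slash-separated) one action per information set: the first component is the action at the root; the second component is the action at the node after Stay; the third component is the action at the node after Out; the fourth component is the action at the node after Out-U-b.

Firm A has 16 pure strategies: Stay/L/U/w, Stay/L/U/z, Stay/L/W/w, Stay/L/W/z, Stay/C/U/w, Stay/C/U/z, Stay/C/W/w, Stay/C/W/z, Out/L/U/w, Out/L/U/z, Out/L/W/w, Out/L/W/z, Out/C/U/w, Out/C/U/z, Out/C/W/w, Out/C/W/z. Columns: b, c.
{Stay/L/U/w, Stay/L/U/z, Stay/L/W/w, Stay/L/W/z} → row (4,5) (4,5)
{Stay/C/U/w, Stay/C/U/z, Stay/C/W/w, Stay/C/W/z} → row (4,3) (4,3)
{Out/L/U/w, Out/C/U/w} → row (-2,4) (-2,5)
{Out/L/U/z, Out/C/U/z} → row (0,-2) (-2,5)
{Out/L/W/w, Out/L/W/z, Out/C/W/w, Out/C/W/z} → row (1,5) (1,5)
That's 5 distinct rows out of 16 strategies.

5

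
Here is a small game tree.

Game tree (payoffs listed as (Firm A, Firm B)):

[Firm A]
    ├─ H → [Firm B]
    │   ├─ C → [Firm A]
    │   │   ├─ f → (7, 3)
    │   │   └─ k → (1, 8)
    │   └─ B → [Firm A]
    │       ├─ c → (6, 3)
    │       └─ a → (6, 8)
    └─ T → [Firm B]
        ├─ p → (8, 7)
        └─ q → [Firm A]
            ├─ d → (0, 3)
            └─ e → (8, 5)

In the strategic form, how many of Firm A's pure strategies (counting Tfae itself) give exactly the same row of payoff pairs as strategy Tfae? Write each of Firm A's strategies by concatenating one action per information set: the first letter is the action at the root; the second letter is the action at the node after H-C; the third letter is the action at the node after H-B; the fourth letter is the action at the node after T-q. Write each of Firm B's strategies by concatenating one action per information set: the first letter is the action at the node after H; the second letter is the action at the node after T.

4

Row for Tfae (columns Cp, Cq, Bp, Bq): (8,7) (8,5) (8,7) (8,5).
Under Tfae, Firm A's choice at the node after H-C and at the node after H-B can never be reached regardless of what Firm B does, so varying those choices leaves every outcome unchanged.
Holding the reachable choices fixed and varying the unreachable ones freely already gives 2 × 2 = 4 equivalent strategies.
No other strategy reproduces this row, so those 4 are the full class: Tfce, Tfae, Tkce, Tkae.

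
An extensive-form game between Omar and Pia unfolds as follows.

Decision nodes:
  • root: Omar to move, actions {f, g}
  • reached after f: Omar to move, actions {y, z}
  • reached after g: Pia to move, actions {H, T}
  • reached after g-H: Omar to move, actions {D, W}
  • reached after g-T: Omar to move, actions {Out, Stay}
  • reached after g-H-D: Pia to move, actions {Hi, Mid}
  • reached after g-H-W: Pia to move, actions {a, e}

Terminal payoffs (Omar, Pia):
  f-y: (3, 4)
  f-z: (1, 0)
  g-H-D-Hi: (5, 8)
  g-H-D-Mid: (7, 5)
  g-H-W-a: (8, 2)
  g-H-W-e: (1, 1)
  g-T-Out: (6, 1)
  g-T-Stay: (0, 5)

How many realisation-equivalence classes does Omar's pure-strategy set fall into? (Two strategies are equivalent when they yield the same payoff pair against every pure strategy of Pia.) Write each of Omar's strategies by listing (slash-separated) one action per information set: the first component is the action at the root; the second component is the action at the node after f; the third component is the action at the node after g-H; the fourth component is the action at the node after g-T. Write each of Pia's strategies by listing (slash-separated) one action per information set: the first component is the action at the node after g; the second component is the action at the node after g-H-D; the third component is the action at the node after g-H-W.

6

Omar has 16 pure strategies: f/y/D/Out, f/y/D/Stay, f/y/W/Out, f/y/W/Stay, f/z/D/Out, f/z/D/Stay, f/z/W/Out, f/z/W/Stay, g/y/D/Out, g/y/D/Stay, g/y/W/Out, g/y/W/Stay, g/z/D/Out, g/z/D/Stay, g/z/W/Out, g/z/W/Stay. Columns: H/Hi/a, H/Hi/e, H/Mid/a, H/Mid/e, T/Hi/a, T/Hi/e, T/Mid/a, T/Mid/e.
{f/y/D/Out, f/y/D/Stay, f/y/W/Out, f/y/W/Stay} → row (3,4) (3,4) (3,4) (3,4) (3,4) (3,4) (3,4) (3,4)
{f/z/D/Out, f/z/D/Stay, f/z/W/Out, f/z/W/Stay} → row (1,0) (1,0) (1,0) (1,0) (1,0) (1,0) (1,0) (1,0)
{g/y/D/Out, g/z/D/Out} → row (5,8) (5,8) (7,5) (7,5) (6,1) (6,1) (6,1) (6,1)
{g/y/D/Stay, g/z/D/Stay} → row (5,8) (5,8) (7,5) (7,5) (0,5) (0,5) (0,5) (0,5)
{g/y/W/Out, g/z/W/Out} → row (8,2) (1,1) (8,2) (1,1) (6,1) (6,1) (6,1) (6,1)
{g/y/W/Stay, g/z/W/Stay} → row (8,2) (1,1) (8,2) (1,1) (0,5) (0,5) (0,5) (0,5)
That's 6 distinct rows out of 16 strategies.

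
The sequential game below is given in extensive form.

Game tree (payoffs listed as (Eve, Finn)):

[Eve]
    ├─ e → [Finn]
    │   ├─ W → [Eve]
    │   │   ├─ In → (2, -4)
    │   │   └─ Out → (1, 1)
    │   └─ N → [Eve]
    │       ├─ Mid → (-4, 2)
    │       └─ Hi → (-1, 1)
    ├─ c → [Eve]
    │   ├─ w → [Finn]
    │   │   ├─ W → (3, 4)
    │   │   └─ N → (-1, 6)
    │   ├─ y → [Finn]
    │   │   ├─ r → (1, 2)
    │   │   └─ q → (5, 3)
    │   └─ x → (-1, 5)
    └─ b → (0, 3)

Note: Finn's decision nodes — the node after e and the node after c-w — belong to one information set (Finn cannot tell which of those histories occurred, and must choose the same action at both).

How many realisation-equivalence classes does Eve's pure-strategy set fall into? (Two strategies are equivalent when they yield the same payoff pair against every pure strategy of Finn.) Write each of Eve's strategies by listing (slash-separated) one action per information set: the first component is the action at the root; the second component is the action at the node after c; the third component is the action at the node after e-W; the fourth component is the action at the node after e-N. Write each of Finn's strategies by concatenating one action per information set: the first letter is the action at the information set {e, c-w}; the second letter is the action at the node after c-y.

8

Eve has 36 pure strategies: e/w/In/Mid, e/w/In/Hi, e/w/Out/Mid, e/w/Out/Hi, e/y/In/Mid, e/y/In/Hi, e/y/Out/Mid, e/y/Out/Hi, e/x/In/Mid, e/x/In/Hi, e/x/Out/Mid, e/x/Out/Hi, c/w/In/Mid, c/w/In/Hi, c/w/Out/Mid, c/w/Out/Hi, c/y/In/Mid, c/y/In/Hi, c/y/Out/Mid, c/y/Out/Hi, c/x/In/Mid, c/x/In/Hi, c/x/Out/Mid, c/x/Out/Hi, b/w/In/Mid, b/w/In/Hi, b/w/Out/Mid, b/w/Out/Hi, b/y/In/Mid, b/y/In/Hi, b/y/Out/Mid, b/y/Out/Hi, b/x/In/Mid, b/x/In/Hi, b/x/Out/Mid, b/x/Out/Hi. Columns: Wr, Wq, Nr, Nq.
{e/w/In/Mid, e/y/In/Mid, e/x/In/Mid} → row (2,-4) (2,-4) (-4,2) (-4,2)
{e/w/In/Hi, e/y/In/Hi, e/x/In/Hi} → row (2,-4) (2,-4) (-1,1) (-1,1)
{e/w/Out/Mid, e/y/Out/Mid, e/x/Out/Mid} → row (1,1) (1,1) (-4,2) (-4,2)
{e/w/Out/Hi, e/y/Out/Hi, e/x/Out/Hi} → row (1,1) (1,1) (-1,1) (-1,1)
{c/w/In/Mid, c/w/In/Hi, c/w/Out/Mid, c/w/Out/Hi} → row (3,4) (3,4) (-1,6) (-1,6)
{c/y/In/Mid, c/y/In/Hi, c/y/Out/Mid, c/y/Out/Hi} → row (1,2) (5,3) (1,2) (5,3)
{c/x/In/Mid, c/x/In/Hi, c/x/Out/Mid, c/x/Out/Hi} → row (-1,5) (-1,5) (-1,5) (-1,5)
{b/w/In/Mid, b/w/In/Hi, b/w/Out/Mid, b/w/Out/Hi, b/y/In/Mid, b/y/In/Hi, b/y/Out/Mid, b/y/Out/Hi, b/x/In/Mid, b/x/In/Hi, b/x/Out/Mid, b/x/Out/Hi} → row (0,3) (0,3) (0,3) (0,3)
That's 8 distinct rows out of 36 strategies.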